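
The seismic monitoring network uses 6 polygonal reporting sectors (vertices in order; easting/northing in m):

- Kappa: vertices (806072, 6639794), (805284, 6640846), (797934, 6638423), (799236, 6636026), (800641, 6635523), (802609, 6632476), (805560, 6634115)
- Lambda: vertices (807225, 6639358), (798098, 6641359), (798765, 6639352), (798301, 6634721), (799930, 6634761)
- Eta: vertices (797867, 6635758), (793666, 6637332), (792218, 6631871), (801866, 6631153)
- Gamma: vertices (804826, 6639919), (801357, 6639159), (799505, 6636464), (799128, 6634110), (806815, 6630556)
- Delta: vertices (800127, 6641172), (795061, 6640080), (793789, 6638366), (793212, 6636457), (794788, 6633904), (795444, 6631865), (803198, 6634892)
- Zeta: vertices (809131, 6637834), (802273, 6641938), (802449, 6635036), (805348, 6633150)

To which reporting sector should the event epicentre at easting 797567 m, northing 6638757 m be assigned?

Delta

Cast a ray rightward from (797567, 6638757). For each polygon, the edges (by vertex number in listed order) whose endpoints lie on opposite sides of northing = 6638757, where each meets that height, and whether that is right or left of the point:
Kappa: 2–3 at easting≈798947.2 (right), 7–1 at easting≈805978.5 (right) → 2 crossings.
Lambda: 3–4 at easting≈798705.4 (right), 5–1 at easting≈806271.3 (right) → 2 crossings.
Eta: no edge straddles that height → 0 crossings.
Gamma: 2–3 at easting≈801080.7 (right), 5–1 at easting≈805072.8 (right) → 2 crossings.
Delta: 2–3 at easting≈794079.2 (left), 7–1 at easting≈801308.0 (right) → 1 crossing.
Zeta: 1–2 at easting≈807588.6 (right), 2–3 at easting≈802354.1 (right) → 2 crossings.
Only Delta has an odd count, so the point is inside Delta.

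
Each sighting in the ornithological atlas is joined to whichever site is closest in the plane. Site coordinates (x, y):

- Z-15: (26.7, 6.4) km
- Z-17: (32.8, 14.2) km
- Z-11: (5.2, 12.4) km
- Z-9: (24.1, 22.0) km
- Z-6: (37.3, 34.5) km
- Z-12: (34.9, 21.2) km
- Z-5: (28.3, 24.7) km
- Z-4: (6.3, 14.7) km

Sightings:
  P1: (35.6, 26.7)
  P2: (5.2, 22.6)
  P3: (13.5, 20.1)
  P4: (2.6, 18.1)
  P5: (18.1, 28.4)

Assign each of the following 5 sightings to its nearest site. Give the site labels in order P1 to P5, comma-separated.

P1 → Z-12 (d²=30.74)
P2 → Z-4 (d²=63.62)
P3 → Z-4 (d²=81.00)
P4 → Z-4 (d²=25.25)
P5 → Z-9 (d²=76.96)

Z-12, Z-4, Z-4, Z-4, Z-9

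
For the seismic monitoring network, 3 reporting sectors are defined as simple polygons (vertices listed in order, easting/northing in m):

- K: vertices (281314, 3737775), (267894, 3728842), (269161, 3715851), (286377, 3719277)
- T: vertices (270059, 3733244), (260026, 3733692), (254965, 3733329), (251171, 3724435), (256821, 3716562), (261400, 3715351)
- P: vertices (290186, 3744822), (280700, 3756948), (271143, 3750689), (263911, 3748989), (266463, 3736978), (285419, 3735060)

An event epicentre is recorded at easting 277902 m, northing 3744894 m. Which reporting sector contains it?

Cast a ray rightward from (277902, 3744894). For each polygon, the edges (by vertex number in listed order) whose endpoints lie on opposite sides of northing = 3744894, where each meets that height, and whether that is right or left of the point:
K: no edge straddles that height → 0 crossings.
T: no edge straddles that height → 0 crossings.
P: 1–2 at easting≈290129.7 (right), 4–5 at easting≈264781.1 (left) → 1 crossing.
Only P has an odd count, so the point is inside P.

P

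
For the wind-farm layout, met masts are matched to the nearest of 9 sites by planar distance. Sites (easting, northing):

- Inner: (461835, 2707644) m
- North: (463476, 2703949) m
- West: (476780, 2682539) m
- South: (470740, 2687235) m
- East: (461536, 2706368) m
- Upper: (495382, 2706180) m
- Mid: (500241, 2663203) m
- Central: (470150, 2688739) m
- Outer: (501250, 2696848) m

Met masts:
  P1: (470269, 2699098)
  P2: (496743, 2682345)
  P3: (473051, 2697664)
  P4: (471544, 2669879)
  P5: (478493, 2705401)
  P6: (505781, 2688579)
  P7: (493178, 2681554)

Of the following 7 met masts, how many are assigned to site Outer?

2

P1 → North
P2 → Outer
P3 → Central
P4 → West
P5 → North
P6 → Outer
P7 → West
2 of the 7 go to Outer.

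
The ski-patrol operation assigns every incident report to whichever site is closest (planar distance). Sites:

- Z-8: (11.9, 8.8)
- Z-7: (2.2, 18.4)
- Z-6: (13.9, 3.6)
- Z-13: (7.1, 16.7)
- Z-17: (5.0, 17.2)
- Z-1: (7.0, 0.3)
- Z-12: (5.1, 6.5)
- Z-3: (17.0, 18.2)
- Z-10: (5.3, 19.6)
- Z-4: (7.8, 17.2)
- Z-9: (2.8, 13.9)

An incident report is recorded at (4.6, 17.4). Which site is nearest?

Z-17

Squared distances to each site:
Z-8: 127.250; Z-7: 6.760; Z-6: 276.930; Z-13: 6.740; Z-17: 0.200; Z-1: 298.170; Z-12: 119.060; Z-3: 154.400; Z-10: 5.330; Z-4: 10.280; Z-9: 15.490.
Minimum at Z-17.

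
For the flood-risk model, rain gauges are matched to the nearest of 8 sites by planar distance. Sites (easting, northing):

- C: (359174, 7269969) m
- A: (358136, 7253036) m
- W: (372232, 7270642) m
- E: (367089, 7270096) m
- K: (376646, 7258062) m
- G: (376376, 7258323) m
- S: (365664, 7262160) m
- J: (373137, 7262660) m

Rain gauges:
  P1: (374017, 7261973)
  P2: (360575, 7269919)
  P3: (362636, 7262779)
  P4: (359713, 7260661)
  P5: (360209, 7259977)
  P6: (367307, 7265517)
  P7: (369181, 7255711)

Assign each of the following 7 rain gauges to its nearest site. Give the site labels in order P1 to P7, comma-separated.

J, C, S, S, S, S, S

P1 → J (d²=1246369.00)
P2 → C (d²=1965301.00)
P3 → S (d²=9551945.00)
P4 → S (d²=37661402.00)
P5 → S (d²=34522514.00)
P6 → S (d²=13968898.00)
P7 → S (d²=53958890.00)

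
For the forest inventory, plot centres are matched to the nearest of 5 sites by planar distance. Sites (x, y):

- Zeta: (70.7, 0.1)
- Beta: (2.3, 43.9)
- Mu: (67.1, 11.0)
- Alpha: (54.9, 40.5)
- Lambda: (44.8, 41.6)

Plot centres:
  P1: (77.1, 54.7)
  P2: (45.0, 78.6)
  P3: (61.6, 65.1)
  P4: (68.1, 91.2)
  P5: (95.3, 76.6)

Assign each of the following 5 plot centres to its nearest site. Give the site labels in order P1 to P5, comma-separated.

P1 → Alpha (d²=694.48)
P2 → Lambda (d²=1369.04)
P3 → Alpha (d²=650.05)
P4 → Alpha (d²=2744.73)
P5 → Alpha (d²=2935.37)

Alpha, Lambda, Alpha, Alpha, Alpha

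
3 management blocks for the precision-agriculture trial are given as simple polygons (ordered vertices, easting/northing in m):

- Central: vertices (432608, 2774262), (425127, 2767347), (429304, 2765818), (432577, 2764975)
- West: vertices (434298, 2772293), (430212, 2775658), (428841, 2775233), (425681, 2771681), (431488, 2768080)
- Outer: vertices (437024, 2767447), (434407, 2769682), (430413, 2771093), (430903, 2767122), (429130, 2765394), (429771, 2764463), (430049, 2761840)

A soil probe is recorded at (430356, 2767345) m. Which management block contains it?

Central

Cast a ray rightward from (430356, 2767345). For each polygon, the edges (by vertex number in listed order) whose endpoints lie on opposite sides of northing = 2767345, where each meets that height, and whether that is right or left of the point:
Central: 2–3 at easting≈425132.5 (left), 4–1 at easting≈432584.9 (right) → 1 crossing.
West: no edge straddles that height → 0 crossings.
Outer: 3–4 at easting≈430875.5 (right), 7–1 at easting≈436897.1 (right) → 2 crossings.
Only Central has an odd count, so the point is inside Central.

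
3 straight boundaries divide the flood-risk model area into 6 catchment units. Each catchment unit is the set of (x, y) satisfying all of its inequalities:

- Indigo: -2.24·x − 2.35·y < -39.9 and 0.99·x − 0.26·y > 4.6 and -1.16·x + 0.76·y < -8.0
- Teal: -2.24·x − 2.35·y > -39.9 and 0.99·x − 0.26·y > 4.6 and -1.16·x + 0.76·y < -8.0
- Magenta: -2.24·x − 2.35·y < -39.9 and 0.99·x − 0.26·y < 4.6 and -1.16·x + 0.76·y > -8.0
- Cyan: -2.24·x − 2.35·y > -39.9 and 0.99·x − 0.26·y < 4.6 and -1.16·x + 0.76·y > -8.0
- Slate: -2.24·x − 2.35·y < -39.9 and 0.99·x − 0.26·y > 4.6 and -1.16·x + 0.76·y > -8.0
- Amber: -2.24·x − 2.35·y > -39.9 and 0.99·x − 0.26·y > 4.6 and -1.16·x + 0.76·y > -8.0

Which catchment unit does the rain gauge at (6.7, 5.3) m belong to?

-2.24·6.7 − 2.35·5.3 = -27.463, which is > -39.9
0.99·6.7 − 0.26·5.3 = 5.255, which is > 4.6
-1.16·6.7 + 0.76·5.3 = -3.744, which is > -8.0
This sign pattern matches Amber.

Amber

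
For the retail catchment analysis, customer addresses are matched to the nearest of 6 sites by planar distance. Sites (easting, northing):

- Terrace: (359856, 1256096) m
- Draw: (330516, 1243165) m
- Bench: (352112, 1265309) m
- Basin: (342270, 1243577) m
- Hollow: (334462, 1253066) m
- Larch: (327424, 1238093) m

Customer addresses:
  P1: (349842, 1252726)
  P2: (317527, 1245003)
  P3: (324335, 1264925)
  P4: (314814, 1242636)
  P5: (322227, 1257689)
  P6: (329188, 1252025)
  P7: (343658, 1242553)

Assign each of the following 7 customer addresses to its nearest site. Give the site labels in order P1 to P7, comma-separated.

P1 → Terrace (d²=111637096.00)
P2 → Larch (d²=145698709.00)
P3 → Hollow (d²=243192010.00)
P4 → Larch (d²=179650949.00)
P5 → Hollow (d²=171067354.00)
P6 → Hollow (d²=28898757.00)
P7 → Basin (d²=2975120.00)

Terrace, Larch, Hollow, Larch, Hollow, Hollow, Basin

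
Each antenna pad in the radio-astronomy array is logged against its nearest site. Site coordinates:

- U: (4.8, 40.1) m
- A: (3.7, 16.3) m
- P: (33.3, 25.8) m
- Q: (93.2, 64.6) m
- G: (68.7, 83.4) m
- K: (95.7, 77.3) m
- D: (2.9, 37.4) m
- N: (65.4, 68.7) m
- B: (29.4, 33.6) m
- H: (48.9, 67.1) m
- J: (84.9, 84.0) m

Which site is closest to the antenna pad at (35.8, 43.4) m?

B

Squared distances to each site:
U: 971.890; A: 1764.820; P: 316.010; Q: 3744.200; G: 2682.410; K: 4737.220; D: 1118.410; N: 1516.250; B: 137.000; H: 733.300; J: 4059.170.
Minimum at B.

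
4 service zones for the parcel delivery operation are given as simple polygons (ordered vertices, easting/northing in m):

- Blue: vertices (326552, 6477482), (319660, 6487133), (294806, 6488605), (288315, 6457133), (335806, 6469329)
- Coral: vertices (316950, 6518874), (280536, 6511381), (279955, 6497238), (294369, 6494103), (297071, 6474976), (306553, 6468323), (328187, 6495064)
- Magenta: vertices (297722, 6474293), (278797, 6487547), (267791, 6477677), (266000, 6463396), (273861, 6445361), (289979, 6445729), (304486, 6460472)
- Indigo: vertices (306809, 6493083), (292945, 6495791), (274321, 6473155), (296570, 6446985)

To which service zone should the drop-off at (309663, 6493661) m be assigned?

Coral

Cast a ray rightward from (309663, 6493661). For each polygon, the edges (by vertex number in listed order) whose endpoints lie on opposite sides of northing = 6493661, where each meets that height, and whether that is right or left of the point:
Blue: no edge straddles that height → 0 crossings.
Coral: 4–5 at easting≈294431.4 (left), 6–7 at easting≈327051.9 (right) → 1 crossing.
Magenta: no edge straddles that height → 0 crossings.
Indigo: 1–2 at easting≈303849.8 (left), 2–3 at easting≈291192.5 (left) → 0 crossings.
Only Coral has an odd count, so the point is inside Coral.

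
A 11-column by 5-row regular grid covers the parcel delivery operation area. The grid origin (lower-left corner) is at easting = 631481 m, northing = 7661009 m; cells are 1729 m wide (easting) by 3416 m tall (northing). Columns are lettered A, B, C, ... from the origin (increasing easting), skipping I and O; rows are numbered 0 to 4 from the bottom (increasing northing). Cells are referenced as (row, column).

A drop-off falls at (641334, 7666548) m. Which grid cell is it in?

Column index: ⌊(641334 − 631481) / 1729⌋ = ⌊5.699⌋ = 5 → column F
Row offset from origin: ⌊(7666548 − 7661009) / 3416⌋ = ⌊1.621⌋ = 1 → row 1

(1, F)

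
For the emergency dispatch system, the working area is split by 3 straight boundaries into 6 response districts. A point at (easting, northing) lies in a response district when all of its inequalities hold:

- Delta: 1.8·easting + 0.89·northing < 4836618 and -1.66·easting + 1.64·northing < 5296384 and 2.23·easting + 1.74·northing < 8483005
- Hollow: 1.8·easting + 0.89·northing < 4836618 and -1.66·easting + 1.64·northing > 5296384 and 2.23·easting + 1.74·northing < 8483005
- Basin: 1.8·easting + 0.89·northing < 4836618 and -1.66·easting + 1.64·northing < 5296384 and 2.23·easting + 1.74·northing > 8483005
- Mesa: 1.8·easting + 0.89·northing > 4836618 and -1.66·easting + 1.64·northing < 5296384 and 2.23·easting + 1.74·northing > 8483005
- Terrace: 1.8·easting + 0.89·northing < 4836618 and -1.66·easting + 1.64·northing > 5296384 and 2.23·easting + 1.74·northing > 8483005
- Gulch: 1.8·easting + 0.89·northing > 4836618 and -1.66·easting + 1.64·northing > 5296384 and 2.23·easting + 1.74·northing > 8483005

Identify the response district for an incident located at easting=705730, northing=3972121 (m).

Terrace

1.8·705730 + 0.89·3972121 = 4805501.690, which is < 4836618
-1.66·705730 + 1.64·3972121 = 5342766.640, which is > 5296384
2.23·705730 + 1.74·3972121 = 8485268.440, which is > 8483005
This sign pattern matches Terrace.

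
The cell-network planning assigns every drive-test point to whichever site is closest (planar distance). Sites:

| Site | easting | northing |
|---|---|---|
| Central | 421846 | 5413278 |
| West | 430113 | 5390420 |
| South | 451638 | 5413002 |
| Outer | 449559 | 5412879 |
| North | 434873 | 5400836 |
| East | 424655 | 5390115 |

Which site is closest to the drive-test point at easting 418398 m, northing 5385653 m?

East

Squared distances to each site:
Central: 775029329.000; West: 159965514.000; South: 1852865401.000; Outer: 1712262997.000; North: 501949114.000; East: 59059493.000.
Minimum at East.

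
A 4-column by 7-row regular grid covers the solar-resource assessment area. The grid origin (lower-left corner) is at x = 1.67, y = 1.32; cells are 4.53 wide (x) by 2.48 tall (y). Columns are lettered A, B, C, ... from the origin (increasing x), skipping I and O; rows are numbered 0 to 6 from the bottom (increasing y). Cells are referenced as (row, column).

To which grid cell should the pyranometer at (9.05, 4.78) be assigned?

(1, B)

Column index: ⌊(9.05 − 1.67) / 4.53⌋ = ⌊1.629⌋ = 1 → column B
Row offset from origin: ⌊(4.78 − 1.32) / 2.48⌋ = ⌊1.395⌋ = 1 → row 1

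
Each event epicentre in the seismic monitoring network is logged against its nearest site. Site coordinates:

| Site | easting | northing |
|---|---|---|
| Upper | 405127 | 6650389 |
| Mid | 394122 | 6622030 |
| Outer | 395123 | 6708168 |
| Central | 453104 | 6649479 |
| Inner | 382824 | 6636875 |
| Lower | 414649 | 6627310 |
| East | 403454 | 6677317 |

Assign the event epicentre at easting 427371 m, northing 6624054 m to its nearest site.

Squared distances to each site:
Upper: 1188327761.000; Mid: 1109592577.000; Outer: 8115098500.000; Central: 1308617914.000; Inner: 2148813250.000; Lower: 172450820.000; East: 3408970058.000.
Minimum at Lower.

Lower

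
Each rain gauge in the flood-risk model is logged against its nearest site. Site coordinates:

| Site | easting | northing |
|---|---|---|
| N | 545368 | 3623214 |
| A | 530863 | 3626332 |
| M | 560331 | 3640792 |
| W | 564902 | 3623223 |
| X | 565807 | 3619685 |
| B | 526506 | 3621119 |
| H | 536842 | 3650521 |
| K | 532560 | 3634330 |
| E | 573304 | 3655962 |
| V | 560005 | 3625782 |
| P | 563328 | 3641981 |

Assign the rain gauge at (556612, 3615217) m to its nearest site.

X

Squared distances to each site:
N: 190379545.000; A: 786554226.000; M: 667911586.000; W: 132820136.000; X: 104511049.000; B: 941204840.000; H: 1637225316.000; K: 943805473.000; E: 1938777889.000; V: 123131674.000; P: 761416352.000.
Minimum at X.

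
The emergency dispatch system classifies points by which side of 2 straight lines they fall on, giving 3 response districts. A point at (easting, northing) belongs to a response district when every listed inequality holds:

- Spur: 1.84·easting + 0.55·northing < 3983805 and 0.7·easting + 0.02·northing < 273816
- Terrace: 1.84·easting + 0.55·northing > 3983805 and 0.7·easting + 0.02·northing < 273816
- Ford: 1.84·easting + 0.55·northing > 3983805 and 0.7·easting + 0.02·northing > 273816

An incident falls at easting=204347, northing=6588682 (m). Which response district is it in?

1.84·204347 + 0.55·6588682 = 3999773.580, which is > 3983805
0.7·204347 + 0.02·6588682 = 274816.540, which is > 273816
This sign pattern matches Ford.

Ford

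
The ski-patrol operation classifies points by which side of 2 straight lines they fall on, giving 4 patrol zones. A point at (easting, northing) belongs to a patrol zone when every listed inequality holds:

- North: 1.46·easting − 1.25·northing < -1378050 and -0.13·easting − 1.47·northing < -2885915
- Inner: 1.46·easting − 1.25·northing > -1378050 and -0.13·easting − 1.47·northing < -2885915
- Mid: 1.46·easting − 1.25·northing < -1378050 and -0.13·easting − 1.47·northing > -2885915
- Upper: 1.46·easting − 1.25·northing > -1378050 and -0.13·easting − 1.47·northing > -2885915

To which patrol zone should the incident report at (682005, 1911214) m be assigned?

1.46·682005 − 1.25·1911214 = -1393290.200, which is < -1378050
-0.13·682005 − 1.47·1911214 = -2898145.230, which is < -2885915
This sign pattern matches North.

North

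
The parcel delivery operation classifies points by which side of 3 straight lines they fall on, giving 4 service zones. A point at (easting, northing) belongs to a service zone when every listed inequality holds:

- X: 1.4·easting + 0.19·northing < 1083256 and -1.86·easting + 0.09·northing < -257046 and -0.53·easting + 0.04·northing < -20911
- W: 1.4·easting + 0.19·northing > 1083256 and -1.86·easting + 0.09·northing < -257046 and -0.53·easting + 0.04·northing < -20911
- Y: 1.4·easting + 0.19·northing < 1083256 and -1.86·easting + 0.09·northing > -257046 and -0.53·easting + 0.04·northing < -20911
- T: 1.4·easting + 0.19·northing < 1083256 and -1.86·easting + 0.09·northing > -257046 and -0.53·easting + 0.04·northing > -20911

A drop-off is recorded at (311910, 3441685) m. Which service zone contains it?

W

1.4·311910 + 0.19·3441685 = 1090594.150, which is > 1083256
-1.86·311910 + 0.09·3441685 = -270400.950, which is < -257046
-0.53·311910 + 0.04·3441685 = -27644.900, which is < -20911
This sign pattern matches W.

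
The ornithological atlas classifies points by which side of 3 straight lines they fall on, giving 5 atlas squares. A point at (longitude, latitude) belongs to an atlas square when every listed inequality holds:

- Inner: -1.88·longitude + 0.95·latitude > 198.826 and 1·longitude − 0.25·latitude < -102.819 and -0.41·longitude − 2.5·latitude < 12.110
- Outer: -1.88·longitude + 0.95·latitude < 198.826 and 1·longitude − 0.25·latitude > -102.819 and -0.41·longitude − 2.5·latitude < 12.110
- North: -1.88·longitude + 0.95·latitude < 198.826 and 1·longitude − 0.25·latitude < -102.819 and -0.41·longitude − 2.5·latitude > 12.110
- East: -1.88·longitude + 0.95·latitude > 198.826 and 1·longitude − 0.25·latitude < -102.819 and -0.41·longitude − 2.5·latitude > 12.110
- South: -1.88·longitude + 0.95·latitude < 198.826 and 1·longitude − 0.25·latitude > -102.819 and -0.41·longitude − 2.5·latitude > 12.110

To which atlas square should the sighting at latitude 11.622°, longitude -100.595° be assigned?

-1.88·-100.595 + 0.95·11.622 = 200.159, which is > 198.826
1·-100.595 − 0.25·11.622 = -103.501, which is < -102.819
-0.41·-100.595 − 2.5·11.622 = 12.189, which is > 12.110
This sign pattern matches East.

East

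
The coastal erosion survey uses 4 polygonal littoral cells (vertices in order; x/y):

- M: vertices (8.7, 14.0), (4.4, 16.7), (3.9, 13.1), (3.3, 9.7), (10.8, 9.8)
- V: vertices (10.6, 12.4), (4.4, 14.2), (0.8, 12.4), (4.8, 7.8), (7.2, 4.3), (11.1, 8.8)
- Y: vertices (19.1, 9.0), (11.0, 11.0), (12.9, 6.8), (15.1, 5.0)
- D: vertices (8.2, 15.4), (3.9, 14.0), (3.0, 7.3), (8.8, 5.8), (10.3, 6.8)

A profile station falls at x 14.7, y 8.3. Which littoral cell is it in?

Y

Cast a ray rightward from (14.7, 8.3). For each polygon, the edges (by vertex number in listed order) whose endpoints lie on opposite sides of y = 8.3, where each meets that height, and whether that is right or left of the point:
M: no edge straddles that height → 0 crossings.
V: 3–4 at x≈4.37 (left), 5–6 at x≈10.67 (left) → 0 crossings.
Y: 2–3 at x≈12.22 (left), 4–1 at x≈18.40 (right) → 1 crossing.
D: 2–3 at x≈3.13 (left), 5–1 at x≈9.93 (left) → 0 crossings.
Only Y has an odd count, so the point is inside Y.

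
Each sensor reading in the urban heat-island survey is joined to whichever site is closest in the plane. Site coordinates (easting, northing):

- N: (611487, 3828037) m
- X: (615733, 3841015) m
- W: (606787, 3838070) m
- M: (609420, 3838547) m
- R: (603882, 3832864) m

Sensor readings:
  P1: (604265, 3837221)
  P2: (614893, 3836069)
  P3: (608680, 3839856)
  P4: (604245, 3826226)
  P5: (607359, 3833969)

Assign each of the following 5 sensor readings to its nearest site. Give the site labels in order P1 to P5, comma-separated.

P1 → W (d²=7081285.00)
P2 → X (d²=25168516.00)
P3 → M (d²=2261081.00)
P4 → R (d²=44194813.00)
P5 → R (d²=13310554.00)

W, X, M, R, R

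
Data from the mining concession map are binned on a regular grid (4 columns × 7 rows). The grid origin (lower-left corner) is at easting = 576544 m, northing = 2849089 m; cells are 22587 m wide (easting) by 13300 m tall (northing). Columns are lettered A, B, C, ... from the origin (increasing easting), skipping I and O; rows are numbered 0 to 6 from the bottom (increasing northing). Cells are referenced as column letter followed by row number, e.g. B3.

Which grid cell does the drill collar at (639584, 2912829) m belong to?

C4

Column index: ⌊(639584 − 576544) / 22587⌋ = ⌊2.791⌋ = 2 → column C
Row offset from origin: ⌊(2912829 − 2849089) / 13300⌋ = ⌊4.792⌋ = 4 → row 4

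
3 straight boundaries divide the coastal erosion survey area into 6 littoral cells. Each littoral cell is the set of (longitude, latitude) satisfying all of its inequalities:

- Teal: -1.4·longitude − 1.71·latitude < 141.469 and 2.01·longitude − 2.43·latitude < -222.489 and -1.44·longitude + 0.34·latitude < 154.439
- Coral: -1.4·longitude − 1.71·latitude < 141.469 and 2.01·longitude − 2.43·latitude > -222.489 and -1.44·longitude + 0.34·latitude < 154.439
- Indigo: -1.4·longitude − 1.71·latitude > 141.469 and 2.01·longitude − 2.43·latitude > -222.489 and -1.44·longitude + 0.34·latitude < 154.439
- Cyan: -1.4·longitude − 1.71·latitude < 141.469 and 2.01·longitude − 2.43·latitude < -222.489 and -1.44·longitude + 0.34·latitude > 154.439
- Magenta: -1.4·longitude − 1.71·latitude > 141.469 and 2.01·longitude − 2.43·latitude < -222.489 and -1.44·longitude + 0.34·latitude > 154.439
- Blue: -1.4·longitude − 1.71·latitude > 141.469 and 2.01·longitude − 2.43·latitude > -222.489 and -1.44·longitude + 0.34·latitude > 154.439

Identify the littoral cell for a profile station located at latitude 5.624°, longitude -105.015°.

-1.4·-105.015 − 1.71·5.624 = 137.404, which is < 141.469
2.01·-105.015 − 2.43·5.624 = -224.746, which is < -222.489
-1.44·-105.015 + 0.34·5.624 = 153.134, which is < 154.439
This sign pattern matches Teal.

Teal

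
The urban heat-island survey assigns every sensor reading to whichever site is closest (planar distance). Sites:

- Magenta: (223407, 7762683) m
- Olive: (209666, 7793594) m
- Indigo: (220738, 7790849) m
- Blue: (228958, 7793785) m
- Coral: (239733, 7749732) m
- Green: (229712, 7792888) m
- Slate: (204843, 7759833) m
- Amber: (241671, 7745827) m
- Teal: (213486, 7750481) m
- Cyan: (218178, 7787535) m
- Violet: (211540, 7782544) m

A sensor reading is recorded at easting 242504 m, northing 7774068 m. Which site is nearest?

Squared distances to each site:
Magenta: 494313634.000; Olive: 1459598920.000; Indigo: 755360717.000; Blue: 572254205.000; Coral: 599919337.000; Green: 517827664.000; Slate: 1620986146.000; Amber: 798247970.000; Teal: 1398390893.000; Cyan: 773114365.000; Violet: 1030611872.000.
Minimum at Magenta.

Magenta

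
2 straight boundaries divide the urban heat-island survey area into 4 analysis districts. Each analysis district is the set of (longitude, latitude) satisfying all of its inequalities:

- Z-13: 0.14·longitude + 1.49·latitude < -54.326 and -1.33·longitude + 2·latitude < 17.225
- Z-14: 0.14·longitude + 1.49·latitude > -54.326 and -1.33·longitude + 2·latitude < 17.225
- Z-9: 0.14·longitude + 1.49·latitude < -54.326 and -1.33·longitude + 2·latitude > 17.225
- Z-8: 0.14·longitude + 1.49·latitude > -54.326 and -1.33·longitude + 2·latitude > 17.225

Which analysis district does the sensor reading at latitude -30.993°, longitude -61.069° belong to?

0.14·-61.069 + 1.49·-30.993 = -54.729, which is < -54.326
-1.33·-61.069 + 2·-30.993 = 19.236, which is > 17.225
This sign pattern matches Z-9.

Z-9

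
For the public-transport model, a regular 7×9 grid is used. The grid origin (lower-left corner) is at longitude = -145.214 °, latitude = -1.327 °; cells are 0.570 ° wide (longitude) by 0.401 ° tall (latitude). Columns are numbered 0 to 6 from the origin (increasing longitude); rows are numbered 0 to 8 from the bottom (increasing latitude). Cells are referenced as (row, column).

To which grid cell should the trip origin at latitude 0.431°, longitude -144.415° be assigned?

Column index: ⌊(-144.415 − -145.214) / 0.570⌋ = ⌊1.402⌋ = 1
Row offset from origin: ⌊(0.431 − -1.327) / 0.401⌋ = ⌊4.384⌋ = 4 → row 4

(4, 1)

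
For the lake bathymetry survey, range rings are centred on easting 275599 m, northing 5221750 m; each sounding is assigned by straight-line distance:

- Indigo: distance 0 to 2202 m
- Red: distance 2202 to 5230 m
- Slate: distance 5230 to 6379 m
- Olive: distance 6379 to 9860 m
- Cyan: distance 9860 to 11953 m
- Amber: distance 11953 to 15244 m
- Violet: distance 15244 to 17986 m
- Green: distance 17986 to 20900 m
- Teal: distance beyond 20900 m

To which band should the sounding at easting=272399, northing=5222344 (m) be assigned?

Red

Distance = √((272399−275599)² + (5222344−5221750)²) = √(10240000.000 + 352836.000) = 3254.664 m.
2202 ≤ 3254.664 < 5230 → Red.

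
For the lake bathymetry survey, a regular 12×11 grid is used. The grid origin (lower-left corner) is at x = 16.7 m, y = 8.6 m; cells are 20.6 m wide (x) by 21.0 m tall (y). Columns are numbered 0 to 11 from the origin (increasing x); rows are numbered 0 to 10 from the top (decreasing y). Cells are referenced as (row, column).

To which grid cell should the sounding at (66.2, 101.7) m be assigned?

Column index: ⌊(66.2 − 16.7) / 20.6⌋ = ⌊2.403⌋ = 2
Row offset from origin: ⌊(101.7 − 8.6) / 21.0⌋ = ⌊4.433⌋ = 4 → row 6 (counted from top)

(6, 2)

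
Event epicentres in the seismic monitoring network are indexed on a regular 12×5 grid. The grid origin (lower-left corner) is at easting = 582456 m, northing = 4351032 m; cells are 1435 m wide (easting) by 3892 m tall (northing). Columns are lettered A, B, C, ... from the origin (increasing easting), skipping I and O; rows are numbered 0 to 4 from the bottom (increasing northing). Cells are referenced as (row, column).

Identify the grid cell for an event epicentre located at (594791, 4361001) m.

(2, J)

Column index: ⌊(594791 − 582456) / 1435⌋ = ⌊8.596⌋ = 8 → column J
Row offset from origin: ⌊(4361001 − 4351032) / 3892⌋ = ⌊2.561⌋ = 2 → row 2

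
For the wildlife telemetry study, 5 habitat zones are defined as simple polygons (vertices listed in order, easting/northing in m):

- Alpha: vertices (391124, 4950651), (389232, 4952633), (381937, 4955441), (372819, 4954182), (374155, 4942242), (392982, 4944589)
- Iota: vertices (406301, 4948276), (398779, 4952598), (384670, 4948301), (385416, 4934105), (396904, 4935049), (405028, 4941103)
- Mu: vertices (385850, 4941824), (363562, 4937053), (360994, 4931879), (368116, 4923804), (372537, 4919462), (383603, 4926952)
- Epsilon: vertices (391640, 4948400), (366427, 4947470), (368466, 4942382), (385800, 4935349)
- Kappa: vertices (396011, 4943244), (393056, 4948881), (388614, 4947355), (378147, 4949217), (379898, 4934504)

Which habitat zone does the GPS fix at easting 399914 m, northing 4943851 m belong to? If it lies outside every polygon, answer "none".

Iota

Cast a ray rightward from (399914, 4943851). For each polygon, the edges (by vertex number in listed order) whose endpoints lie on opposite sides of northing = 4943851, where each meets that height, and whether that is right or left of the point:
Alpha: 4–5 at easting≈373975.0 (left), 5–6 at easting≈387062.0 (left) → 0 crossings.
Iota: 3–4 at easting≈384903.8 (left), 6–1 at easting≈405515.7 (right) → 1 crossing.
Mu: no edge straddles that height → 0 crossings.
Epsilon: 2–3 at easting≈367877.3 (left), 4–1 at easting≈389604.4 (left) → 0 crossings.
Kappa: 1–2 at easting≈395692.8 (left), 4–5 at easting≈378785.6 (left) → 0 crossings.
Only Iota has an odd count, so the point is inside Iota.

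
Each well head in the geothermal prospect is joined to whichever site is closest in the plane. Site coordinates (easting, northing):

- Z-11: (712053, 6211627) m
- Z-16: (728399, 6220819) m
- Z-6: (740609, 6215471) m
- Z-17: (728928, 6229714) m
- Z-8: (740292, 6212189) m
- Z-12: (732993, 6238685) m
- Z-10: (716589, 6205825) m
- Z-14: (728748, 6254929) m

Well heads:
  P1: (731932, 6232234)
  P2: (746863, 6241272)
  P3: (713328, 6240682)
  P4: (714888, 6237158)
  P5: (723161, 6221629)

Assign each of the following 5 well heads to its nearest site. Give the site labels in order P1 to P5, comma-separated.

P1 → Z-17 (d²=15374416.00)
P2 → Z-12 (d²=199069469.00)
P3 → Z-17 (d²=363657024.00)
P4 → Z-17 (d²=252534736.00)
P5 → Z-16 (d²=28092744.00)

Z-17, Z-12, Z-17, Z-17, Z-16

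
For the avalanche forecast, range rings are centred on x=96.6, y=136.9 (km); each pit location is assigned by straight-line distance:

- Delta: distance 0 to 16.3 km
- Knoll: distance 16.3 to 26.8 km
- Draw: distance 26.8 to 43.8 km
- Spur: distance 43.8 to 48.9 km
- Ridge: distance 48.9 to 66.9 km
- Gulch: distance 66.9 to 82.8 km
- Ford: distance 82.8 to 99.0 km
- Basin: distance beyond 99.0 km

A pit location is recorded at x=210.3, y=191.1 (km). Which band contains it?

Basin

Distance = √((210.3−96.6)² + (191.1−136.9)²) = √(12927.690 + 2937.640) = 125.958 km.
99.0 ≤ 125.958 < ∞ → Basin.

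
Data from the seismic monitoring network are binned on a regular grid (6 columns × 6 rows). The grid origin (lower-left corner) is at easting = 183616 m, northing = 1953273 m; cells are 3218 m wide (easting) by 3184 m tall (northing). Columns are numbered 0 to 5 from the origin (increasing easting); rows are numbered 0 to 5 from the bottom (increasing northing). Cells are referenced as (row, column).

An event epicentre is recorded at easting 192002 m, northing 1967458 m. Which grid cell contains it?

Column index: ⌊(192002 − 183616) / 3218⌋ = ⌊2.606⌋ = 2
Row offset from origin: ⌊(1967458 − 1953273) / 3184⌋ = ⌊4.455⌋ = 4 → row 4

(4, 2)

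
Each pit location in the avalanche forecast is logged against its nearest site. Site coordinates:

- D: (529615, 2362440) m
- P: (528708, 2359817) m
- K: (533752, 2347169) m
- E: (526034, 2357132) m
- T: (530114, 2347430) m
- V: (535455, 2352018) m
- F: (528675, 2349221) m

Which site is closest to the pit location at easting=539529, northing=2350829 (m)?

V

Squared distances to each site:
D: 233102717.000; P: 197878185.000; K: 46769329.000; E: 221842834.000; T: 100195426.000; V: 18011197.000; F: 120394980.000.
Minimum at V.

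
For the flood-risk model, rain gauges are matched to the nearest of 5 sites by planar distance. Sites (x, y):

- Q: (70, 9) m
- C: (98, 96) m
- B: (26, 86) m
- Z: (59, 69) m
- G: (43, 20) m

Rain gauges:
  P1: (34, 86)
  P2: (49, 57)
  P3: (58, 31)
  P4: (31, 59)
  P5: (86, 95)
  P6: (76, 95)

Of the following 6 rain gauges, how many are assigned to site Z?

1

P1 → B
P2 → Z
P3 → G
P4 → B
P5 → C
P6 → C
1 of the 6 goes to Z.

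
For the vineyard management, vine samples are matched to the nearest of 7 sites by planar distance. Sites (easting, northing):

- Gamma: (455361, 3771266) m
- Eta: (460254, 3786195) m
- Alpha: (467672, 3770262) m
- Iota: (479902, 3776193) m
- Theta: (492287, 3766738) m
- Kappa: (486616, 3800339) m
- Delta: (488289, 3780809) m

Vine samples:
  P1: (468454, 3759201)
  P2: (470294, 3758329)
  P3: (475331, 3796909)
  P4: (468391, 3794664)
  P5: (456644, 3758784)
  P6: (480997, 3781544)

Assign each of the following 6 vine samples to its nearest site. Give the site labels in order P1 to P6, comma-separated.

P1 → Alpha (d²=122957245.00)
P2 → Alpha (d²=149271373.00)
P3 → Kappa (d²=139116125.00)
P4 → Eta (d²=137934730.00)
P5 → Gamma (d²=157446413.00)
P6 → Iota (d²=29832226.00)

Alpha, Alpha, Kappa, Eta, Gamma, Iota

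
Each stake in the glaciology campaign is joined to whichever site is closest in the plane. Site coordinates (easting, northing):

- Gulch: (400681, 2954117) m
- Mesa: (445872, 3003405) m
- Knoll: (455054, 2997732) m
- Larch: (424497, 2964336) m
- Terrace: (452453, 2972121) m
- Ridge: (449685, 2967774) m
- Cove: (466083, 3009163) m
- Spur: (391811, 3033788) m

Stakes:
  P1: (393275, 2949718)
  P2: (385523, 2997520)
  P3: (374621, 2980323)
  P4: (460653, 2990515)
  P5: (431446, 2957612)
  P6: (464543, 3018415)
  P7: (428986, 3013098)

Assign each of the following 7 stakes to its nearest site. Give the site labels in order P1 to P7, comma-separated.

P1 → Gulch (d²=74200037.00)
P2 → Spur (d²=1354906768.00)
P3 → Gulch (d²=1365878036.00)
P4 → Knoll (d²=83433890.00)
P5 → Larch (d²=93500777.00)
P6 → Cove (d²=87971104.00)
P7 → Mesa (d²=379091245.00)

Gulch, Spur, Gulch, Knoll, Larch, Cove, Mesa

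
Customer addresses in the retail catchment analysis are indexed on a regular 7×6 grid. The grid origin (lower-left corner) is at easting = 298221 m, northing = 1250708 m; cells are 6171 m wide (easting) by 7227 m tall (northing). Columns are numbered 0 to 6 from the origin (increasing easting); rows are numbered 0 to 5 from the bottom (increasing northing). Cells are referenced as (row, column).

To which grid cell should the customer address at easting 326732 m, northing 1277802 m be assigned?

Column index: ⌊(326732 − 298221) / 6171⌋ = ⌊4.620⌋ = 4
Row offset from origin: ⌊(1277802 − 1250708) / 7227⌋ = ⌊3.749⌋ = 3 → row 3

(3, 4)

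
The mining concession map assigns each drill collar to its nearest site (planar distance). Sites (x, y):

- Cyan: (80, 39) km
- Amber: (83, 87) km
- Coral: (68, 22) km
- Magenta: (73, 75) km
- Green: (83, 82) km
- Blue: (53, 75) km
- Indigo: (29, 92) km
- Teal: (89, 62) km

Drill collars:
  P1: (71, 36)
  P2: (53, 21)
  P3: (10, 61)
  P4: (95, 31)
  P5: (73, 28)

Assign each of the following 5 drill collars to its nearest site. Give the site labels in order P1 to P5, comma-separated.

Cyan, Coral, Indigo, Cyan, Coral

P1 → Cyan (d²=90.00)
P2 → Coral (d²=226.00)
P3 → Indigo (d²=1322.00)
P4 → Cyan (d²=289.00)
P5 → Coral (d²=61.00)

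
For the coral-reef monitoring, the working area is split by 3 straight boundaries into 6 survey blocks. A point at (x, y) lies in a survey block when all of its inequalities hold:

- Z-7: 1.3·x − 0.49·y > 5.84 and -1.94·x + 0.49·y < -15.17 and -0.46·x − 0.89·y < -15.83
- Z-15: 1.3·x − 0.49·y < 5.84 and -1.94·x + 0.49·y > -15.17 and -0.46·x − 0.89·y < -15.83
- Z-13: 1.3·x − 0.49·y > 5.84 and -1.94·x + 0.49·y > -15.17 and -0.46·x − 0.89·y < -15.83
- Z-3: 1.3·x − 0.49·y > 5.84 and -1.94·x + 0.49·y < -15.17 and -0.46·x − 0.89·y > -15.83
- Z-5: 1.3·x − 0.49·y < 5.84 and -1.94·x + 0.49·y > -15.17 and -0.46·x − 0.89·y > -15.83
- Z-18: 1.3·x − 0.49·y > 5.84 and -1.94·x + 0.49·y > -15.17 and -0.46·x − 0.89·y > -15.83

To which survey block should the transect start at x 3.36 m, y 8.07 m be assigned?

1.3·3.36 − 0.49·8.07 = 0.414, which is < 5.84
-1.94·3.36 + 0.49·8.07 = -2.564, which is > -15.17
-0.46·3.36 − 0.89·8.07 = -8.728, which is > -15.83
This sign pattern matches Z-5.

Z-5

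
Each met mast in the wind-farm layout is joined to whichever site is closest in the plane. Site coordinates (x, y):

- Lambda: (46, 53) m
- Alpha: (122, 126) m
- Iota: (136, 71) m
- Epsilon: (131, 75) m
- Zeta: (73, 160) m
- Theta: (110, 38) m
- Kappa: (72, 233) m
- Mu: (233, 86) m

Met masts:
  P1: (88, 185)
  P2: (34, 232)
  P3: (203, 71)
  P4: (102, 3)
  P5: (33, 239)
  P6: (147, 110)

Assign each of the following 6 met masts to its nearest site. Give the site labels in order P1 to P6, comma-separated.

P1 → Zeta (d²=850.00)
P2 → Kappa (d²=1445.00)
P3 → Mu (d²=1125.00)
P4 → Theta (d²=1289.00)
P5 → Kappa (d²=1557.00)
P6 → Alpha (d²=881.00)

Zeta, Kappa, Mu, Theta, Kappa, Alpha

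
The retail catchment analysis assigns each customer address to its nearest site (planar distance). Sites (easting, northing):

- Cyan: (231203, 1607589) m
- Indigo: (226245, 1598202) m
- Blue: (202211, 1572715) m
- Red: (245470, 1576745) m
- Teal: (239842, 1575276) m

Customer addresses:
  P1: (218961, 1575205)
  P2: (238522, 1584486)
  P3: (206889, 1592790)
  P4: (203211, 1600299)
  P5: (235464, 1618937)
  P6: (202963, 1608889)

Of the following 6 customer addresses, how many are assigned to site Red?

0

P1 → Blue
P2 → Teal
P3 → Indigo
P4 → Indigo
P5 → Cyan
P6 → Indigo
0 of the 6 go to Red.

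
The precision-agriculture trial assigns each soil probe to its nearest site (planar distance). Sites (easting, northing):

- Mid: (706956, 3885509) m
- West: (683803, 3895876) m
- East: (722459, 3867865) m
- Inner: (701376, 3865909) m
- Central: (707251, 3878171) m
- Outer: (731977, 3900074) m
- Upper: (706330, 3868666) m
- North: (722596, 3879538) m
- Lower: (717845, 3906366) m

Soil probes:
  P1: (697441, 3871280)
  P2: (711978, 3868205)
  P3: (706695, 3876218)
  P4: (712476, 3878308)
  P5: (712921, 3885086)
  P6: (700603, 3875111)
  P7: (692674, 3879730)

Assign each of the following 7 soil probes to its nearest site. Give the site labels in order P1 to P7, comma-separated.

P1 → Inner (d²=44331866.00)
P2 → Upper (d²=32112425.00)
P3 → Central (d²=4123345.00)
P4 → Central (d²=27319394.00)
P5 → Mid (d²=35760154.00)
P6 → Central (d²=53559504.00)
P7 → Central (d²=214919410.00)

Inner, Upper, Central, Central, Mid, Central, Central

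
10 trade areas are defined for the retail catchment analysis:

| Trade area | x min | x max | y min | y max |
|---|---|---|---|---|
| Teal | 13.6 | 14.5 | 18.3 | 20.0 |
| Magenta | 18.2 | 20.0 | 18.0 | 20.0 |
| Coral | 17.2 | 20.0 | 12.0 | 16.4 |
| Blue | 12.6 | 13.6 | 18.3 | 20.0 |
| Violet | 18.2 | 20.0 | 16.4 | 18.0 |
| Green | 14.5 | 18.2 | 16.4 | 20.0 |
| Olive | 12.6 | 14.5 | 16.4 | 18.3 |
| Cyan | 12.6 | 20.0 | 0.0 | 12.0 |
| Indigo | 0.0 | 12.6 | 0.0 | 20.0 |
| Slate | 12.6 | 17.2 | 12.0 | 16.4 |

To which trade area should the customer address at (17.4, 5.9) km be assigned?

The point has x = 17.4 and y = 5.9.
Only Cyan satisfies 12.6 ≤ x ≤ 20.0 and 0.0 ≤ y ≤ 12.0.

Cyan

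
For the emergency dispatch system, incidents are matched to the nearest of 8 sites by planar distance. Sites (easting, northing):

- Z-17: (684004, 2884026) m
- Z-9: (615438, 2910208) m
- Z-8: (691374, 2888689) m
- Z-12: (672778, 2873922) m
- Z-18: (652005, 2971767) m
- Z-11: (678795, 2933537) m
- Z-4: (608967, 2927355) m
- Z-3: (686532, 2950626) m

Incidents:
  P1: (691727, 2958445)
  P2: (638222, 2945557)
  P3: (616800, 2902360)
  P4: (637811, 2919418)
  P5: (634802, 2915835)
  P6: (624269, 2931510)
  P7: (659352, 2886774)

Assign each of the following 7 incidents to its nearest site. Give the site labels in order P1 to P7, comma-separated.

P1 → Z-3 (d²=88124786.00)
P2 → Z-18 (d²=876935189.00)
P3 → Z-9 (d²=63446148.00)
P4 → Z-9 (d²=585375229.00)
P5 → Z-9 (d²=406627625.00)
P6 → Z-4 (d²=251415229.00)
P7 → Z-12 (d²=345431380.00)

Z-3, Z-18, Z-9, Z-9, Z-9, Z-4, Z-12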